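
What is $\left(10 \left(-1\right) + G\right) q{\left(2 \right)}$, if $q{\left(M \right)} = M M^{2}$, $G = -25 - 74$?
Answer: $-872$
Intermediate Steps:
$G = -99$ ($G = -25 - 74 = -99$)
$q{\left(M \right)} = M^{3}$
$\left(10 \left(-1\right) + G\right) q{\left(2 \right)} = \left(10 \left(-1\right) - 99\right) 2^{3} = \left(-10 - 99\right) 8 = \left(-109\right) 8 = -872$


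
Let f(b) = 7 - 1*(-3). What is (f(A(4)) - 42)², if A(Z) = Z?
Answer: 1024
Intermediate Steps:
f(b) = 10 (f(b) = 7 + 3 = 10)
(f(A(4)) - 42)² = (10 - 42)² = (-32)² = 1024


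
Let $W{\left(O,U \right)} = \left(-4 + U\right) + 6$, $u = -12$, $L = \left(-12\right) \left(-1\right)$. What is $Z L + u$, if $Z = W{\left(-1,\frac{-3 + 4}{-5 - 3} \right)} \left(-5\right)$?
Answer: $- \frac{249}{2} \approx -124.5$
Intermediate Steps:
$L = 12$
$W{\left(O,U \right)} = 2 + U$
$Z = - \frac{75}{8}$ ($Z = \left(2 + \frac{-3 + 4}{-5 - 3}\right) \left(-5\right) = \left(2 + 1 \frac{1}{-8}\right) \left(-5\right) = \left(2 + 1 \left(- \frac{1}{8}\right)\right) \left(-5\right) = \left(2 - \frac{1}{8}\right) \left(-5\right) = \frac{15}{8} \left(-5\right) = - \frac{75}{8} \approx -9.375$)
$Z L + u = \left(- \frac{75}{8}\right) 12 - 12 = - \frac{225}{2} - 12 = - \frac{249}{2}$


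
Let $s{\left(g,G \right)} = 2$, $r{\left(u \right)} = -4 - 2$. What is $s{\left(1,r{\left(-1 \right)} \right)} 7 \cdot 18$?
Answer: $252$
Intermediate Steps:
$r{\left(u \right)} = -6$
$s{\left(1,r{\left(-1 \right)} \right)} 7 \cdot 18 = 2 \cdot 7 \cdot 18 = 14 \cdot 18 = 252$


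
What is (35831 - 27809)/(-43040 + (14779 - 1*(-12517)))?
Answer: -1337/2624 ≈ -0.50953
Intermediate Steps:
(35831 - 27809)/(-43040 + (14779 - 1*(-12517))) = 8022/(-43040 + (14779 + 12517)) = 8022/(-43040 + 27296) = 8022/(-15744) = 8022*(-1/15744) = -1337/2624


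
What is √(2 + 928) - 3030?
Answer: -3030 + √930 ≈ -2999.5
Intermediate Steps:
√(2 + 928) - 3030 = √930 - 3030 = -3030 + √930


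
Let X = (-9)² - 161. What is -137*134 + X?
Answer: -18438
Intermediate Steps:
X = -80 (X = 81 - 161 = -80)
-137*134 + X = -137*134 - 80 = -18358 - 80 = -18438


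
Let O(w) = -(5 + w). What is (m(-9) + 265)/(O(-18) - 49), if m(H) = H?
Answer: -64/9 ≈ -7.1111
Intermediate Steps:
O(w) = -5 - w
(m(-9) + 265)/(O(-18) - 49) = (-9 + 265)/((-5 - 1*(-18)) - 49) = 256/((-5 + 18) - 49) = 256/(13 - 49) = 256/(-36) = 256*(-1/36) = -64/9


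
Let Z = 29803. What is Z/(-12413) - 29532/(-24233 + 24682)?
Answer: -379962263/5573437 ≈ -68.174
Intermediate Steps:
Z/(-12413) - 29532/(-24233 + 24682) = 29803/(-12413) - 29532/(-24233 + 24682) = 29803*(-1/12413) - 29532/449 = -29803/12413 - 29532*1/449 = -29803/12413 - 29532/449 = -379962263/5573437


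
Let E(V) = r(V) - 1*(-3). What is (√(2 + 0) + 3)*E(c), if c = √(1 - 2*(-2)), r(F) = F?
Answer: (3 + √2)*(3 + √5) ≈ 23.113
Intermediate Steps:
c = √5 (c = √(1 + 4) = √5 ≈ 2.2361)
E(V) = 3 + V (E(V) = V - 1*(-3) = V + 3 = 3 + V)
(√(2 + 0) + 3)*E(c) = (√(2 + 0) + 3)*(3 + √5) = (√2 + 3)*(3 + √5) = (3 + √2)*(3 + √5)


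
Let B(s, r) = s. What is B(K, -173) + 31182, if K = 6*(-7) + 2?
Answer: 31142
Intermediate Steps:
K = -40 (K = -42 + 2 = -40)
B(K, -173) + 31182 = -40 + 31182 = 31142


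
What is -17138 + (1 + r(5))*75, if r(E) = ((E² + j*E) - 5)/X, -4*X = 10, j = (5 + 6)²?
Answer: -35813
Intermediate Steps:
j = 121 (j = 11² = 121)
X = -5/2 (X = -¼*10 = -5/2 ≈ -2.5000)
r(E) = 2 - 242*E/5 - 2*E²/5 (r(E) = ((E² + 121*E) - 5)/(-5/2) = (-5 + E² + 121*E)*(-⅖) = 2 - 242*E/5 - 2*E²/5)
-17138 + (1 + r(5))*75 = -17138 + (1 + (2 - 242/5*5 - ⅖*5²))*75 = -17138 + (1 + (2 - 242 - ⅖*25))*75 = -17138 + (1 + (2 - 242 - 10))*75 = -17138 + (1 - 250)*75 = -17138 - 249*75 = -17138 - 18675 = -35813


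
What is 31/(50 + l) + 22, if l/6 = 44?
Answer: 6939/314 ≈ 22.099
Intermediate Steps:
l = 264 (l = 6*44 = 264)
31/(50 + l) + 22 = 31/(50 + 264) + 22 = 31/314 + 22 = 6939/314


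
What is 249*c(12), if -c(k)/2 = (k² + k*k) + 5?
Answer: -145914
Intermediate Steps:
c(k) = -10 - 4*k² (c(k) = -2*((k² + k*k) + 5) = -2*((k² + k²) + 5) = -2*(2*k² + 5) = -2*(5 + 2*k²) = -10 - 4*k²)
249*c(12) = 249*(-10 - 4*12²) = 249*(-10 - 4*144) = 249*(-10 - 576) = 249*(-586) = -145914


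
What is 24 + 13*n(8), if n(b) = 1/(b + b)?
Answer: 397/16 ≈ 24.813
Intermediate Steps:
n(b) = 1/(2*b)
24 + 13*n(8) = 24 + 13*((½)/8) = 24 + 13*((½)*(⅛)) = 24 + 13*(1/16) = 24 + 13/16 = 397/16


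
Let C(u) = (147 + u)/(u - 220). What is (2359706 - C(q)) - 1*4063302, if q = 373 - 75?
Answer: -132880933/78 ≈ -1.7036e+6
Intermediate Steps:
q = 298
C(u) = (147 + u)/(-220 + u)
(2359706 - C(q)) - 1*4063302 = (2359706 - (147 + 298)/(-220 + 298)) - 1*4063302 = (2359706 - 445/78) - 4063302 = 184056623/78 - 4063302 = -132880933/78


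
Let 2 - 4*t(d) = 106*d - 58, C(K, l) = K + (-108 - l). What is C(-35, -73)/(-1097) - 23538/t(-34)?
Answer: -12878533/502426 ≈ -25.633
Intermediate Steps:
C(K, l) = -108 + K - l
t(d) = 15 - 53*d/2 (t(d) = ½ - (106*d - 58)/4 = ½ - (-58 + 106*d)/4 = ½ + (29/2 - 53*d/2) = 15 - 53*d/2)
C(-35, -73)/(-1097) - 23538/t(-34) = (-108 - 35 - 1*(-73))/(-1097) - 23538/(15 - 53/2*(-34)) = (-108 - 35 + 73)*(-1/1097) - 23538/(15 + 901) = -70*(-1/1097) - 23538/916 = 70/1097 - 23538*1/916 = 70/1097 - 11769/458 = -12878533/502426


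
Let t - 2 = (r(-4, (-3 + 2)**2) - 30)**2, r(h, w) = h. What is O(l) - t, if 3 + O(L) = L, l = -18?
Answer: -1179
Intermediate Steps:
O(L) = -3 + L
t = 1158 (t = 2 + (-4 - 30)**2 = 2 + (-34)**2 = 2 + 1156 = 1158)
O(l) - t = (-3 - 18) - 1*1158 = -21 - 1158 = -1179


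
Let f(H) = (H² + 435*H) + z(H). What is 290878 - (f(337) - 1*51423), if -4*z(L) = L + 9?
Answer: 164447/2 ≈ 82224.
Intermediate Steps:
z(L) = -9/4 - L/4 (z(L) = -(L + 9)/4 = -(9 + L)/4 = -9/4 - L/4)
f(H) = -9/4 + H² + 1739*H/4 (f(H) = (H² + 435*H) + (-9/4 - H/4) = -9/4 + H² + 1739*H/4)
290878 - (f(337) - 1*51423) = 290878 - ((-9/4 + 337² + (1739/4)*337) - 1*51423) = 290878 - ((-9/4 + 113569 + 586043/4) - 51423) = 290878 - (520155/2 - 51423) = 290878 - 1*417309/2 = 290878 - 417309/2 = 164447/2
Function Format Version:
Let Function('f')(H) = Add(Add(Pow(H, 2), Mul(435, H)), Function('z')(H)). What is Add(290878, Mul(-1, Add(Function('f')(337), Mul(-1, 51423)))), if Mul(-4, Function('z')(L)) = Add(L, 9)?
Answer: Rational(164447, 2) ≈ 82224.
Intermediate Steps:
Function('z')(L) = Add(Rational(-9, 4), Mul(Rational(-1, 4), L)) (Function('z')(L) = Mul(Rational(-1, 4), Add(L, 9)) = Mul(Rational(-1, 4), Add(9, L)) = Add(Rational(-9, 4), Mul(Rational(-1, 4), L)))
Function('f')(H) = Add(Rational(-9, 4), Pow(H, 2), Mul(Rational(1739, 4), H)) (Function('f')(H) = Add(Add(Pow(H, 2), Mul(435, H)), Add(Rational(-9, 4), Mul(Rational(-1, 4), H))) = Add(Rational(-9, 4), Pow(H, 2), Mul(Rational(1739, 4), H)))
Add(290878, Mul(-1, Add(Function('f')(337), Mul(-1, 51423)))) = Add(290878, Mul(-1, Add(Add(Rational(-9, 4), Pow(337, 2), Mul(Rational(1739, 4), 337)), Mul(-1, 51423)))) = Add(290878, Mul(-1, Add(Add(Rational(-9, 4), 113569, Rational(586043, 4)), -51423))) = Add(290878, Mul(-1, Add(Rational(520155, 2), -51423))) = Add(290878, Mul(-1, Rational(417309, 2))) = Add(290878, Rational(-417309, 2)) = Rational(164447, 2)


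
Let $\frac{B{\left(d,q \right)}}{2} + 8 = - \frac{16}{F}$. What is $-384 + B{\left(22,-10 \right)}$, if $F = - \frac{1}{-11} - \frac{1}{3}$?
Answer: $-268$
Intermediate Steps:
$F = - \frac{8}{33}$ ($F = \left(-1\right) \left(- \frac{1}{11}\right) - \frac{1}{3} = \frac{1}{11} - \frac{1}{3} = - \frac{8}{33} \approx -0.24242$)
$B{\left(d,q \right)} = 116$ ($B{\left(d,q \right)} = -16 + 2 \left(- \frac{16}{- \frac{8}{33}}\right) = -16 + 2 \left(\left(-16\right) \left(- \frac{33}{8}\right)\right) = -16 + 2 \cdot 66 = -16 + 132 = 116$)
$-384 + B{\left(22,-10 \right)} = -384 + 116 = -268$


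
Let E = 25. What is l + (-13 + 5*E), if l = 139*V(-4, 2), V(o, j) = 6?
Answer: 946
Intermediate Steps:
l = 834 (l = 139*6 = 834)
l + (-13 + 5*E) = 834 + (-13 + 5*25) = 834 + (-13 + 125) = 834 + 112 = 946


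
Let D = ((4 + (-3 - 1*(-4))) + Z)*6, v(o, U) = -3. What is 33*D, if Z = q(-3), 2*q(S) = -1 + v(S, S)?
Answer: 594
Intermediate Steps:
q(S) = -2 (q(S) = (-1 - 3)/2 = (½)*(-4) = -2)
Z = -2
D = 18 (D = ((4 + (-3 - 1*(-4))) - 2)*6 = ((4 + (-3 + 4)) - 2)*6 = ((4 + 1) - 2)*6 = (5 - 2)*6 = 3*6 = 18)
33*D = 33*18 = 594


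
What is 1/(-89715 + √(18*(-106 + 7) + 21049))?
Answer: -89715/8048761958 - √19267/8048761958 ≈ -1.1164e-5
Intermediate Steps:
1/(-89715 + √(18*(-106 + 7) + 21049)) = 1/(-89715 + √(18*(-99) + 21049)) = 1/(-89715 + √(-1782 + 21049)) = 1/(-89715 + √19267)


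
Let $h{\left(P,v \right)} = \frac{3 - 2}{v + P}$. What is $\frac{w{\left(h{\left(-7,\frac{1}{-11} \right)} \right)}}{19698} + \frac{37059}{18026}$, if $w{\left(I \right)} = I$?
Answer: $\frac{28469439955}{13847969772} \approx 2.0559$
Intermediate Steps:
$h{\left(P,v \right)} = \frac{1}{P + v}$ ($h{\left(P,v \right)} = 1 \frac{1}{P + v} = \frac{1}{P + v}$)
$\frac{w{\left(h{\left(-7,\frac{1}{-11} \right)} \right)}}{19698} + \frac{37059}{18026} = \frac{1}{\left(-7 + \frac{1}{-11}\right) 19698} + \frac{37059}{18026} = \frac{1}{-7 - \frac{1}{11}} \cdot \frac{1}{19698} + 37059 \cdot \frac{1}{18026} = \frac{1}{- \frac{78}{11}} \cdot \frac{1}{19698} + \frac{37059}{18026} = \left(- \frac{11}{78}\right) \frac{1}{19698} + \frac{37059}{18026} = - \frac{11}{1536444} + \frac{37059}{18026} = \frac{28469439955}{13847969772}$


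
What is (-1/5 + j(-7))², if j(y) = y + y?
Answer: 5041/25 ≈ 201.64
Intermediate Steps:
j(y) = 2*y
(-1/5 + j(-7))² = (-1/5 + 2*(-7))² = (-1*⅕ - 14)² = (-⅕ - 14)² = (-71/5)² = 5041/25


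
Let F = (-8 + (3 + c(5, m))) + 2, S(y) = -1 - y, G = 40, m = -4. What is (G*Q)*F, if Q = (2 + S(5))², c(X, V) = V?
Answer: -4480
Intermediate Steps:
F = -7 (F = (-8 + (3 - 4)) + 2 = (-8 - 1) + 2 = -9 + 2 = -7)
Q = 16 (Q = (2 + (-1 - 1*5))² = (2 + (-1 - 5))² = (2 - 6)² = (-4)² = 16)
(G*Q)*F = (40*16)*(-7) = 640*(-7) = -4480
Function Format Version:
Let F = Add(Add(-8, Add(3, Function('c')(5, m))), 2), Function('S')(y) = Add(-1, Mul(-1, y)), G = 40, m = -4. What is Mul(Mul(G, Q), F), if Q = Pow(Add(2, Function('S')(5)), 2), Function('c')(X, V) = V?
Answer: -4480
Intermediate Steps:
F = -7 (F = Add(Add(-8, Add(3, -4)), 2) = Add(Add(-8, -1), 2) = Add(-9, 2) = -7)
Q = 16 (Q = Pow(Add(2, Add(-1, Mul(-1, 5))), 2) = Pow(Add(2, Add(-1, -5)), 2) = Pow(Add(2, -6), 2) = Pow(-4, 2) = 16)
Mul(Mul(G, Q), F) = Mul(Mul(40, 16), -7) = Mul(640, -7) = -4480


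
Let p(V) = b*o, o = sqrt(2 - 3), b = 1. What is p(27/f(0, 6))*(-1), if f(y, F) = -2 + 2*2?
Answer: -I ≈ -1.0*I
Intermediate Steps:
f(y, F) = 2 (f(y, F) = -2 + 4 = 2)
o = I (o = sqrt(-1) = I ≈ 1.0*I)
p(V) = I (p(V) = 1*I = I)
p(27/f(0, 6))*(-1) = I*(-1) = -I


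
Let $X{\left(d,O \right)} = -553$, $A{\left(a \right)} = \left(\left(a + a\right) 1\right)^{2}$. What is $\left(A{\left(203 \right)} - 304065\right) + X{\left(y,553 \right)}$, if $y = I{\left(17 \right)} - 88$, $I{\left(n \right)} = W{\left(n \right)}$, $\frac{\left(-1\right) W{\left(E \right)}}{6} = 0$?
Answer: $-139782$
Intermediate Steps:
$W{\left(E \right)} = 0$ ($W{\left(E \right)} = \left(-6\right) 0 = 0$)
$I{\left(n \right)} = 0$
$A{\left(a \right)} = 4 a^{2}$ ($A{\left(a \right)} = \left(2 a 1\right)^{2} = \left(2 a\right)^{2} = 4 a^{2}$)
$y = -88$ ($y = 0 - 88 = -88$)
$\left(A{\left(203 \right)} - 304065\right) + X{\left(y,553 \right)} = \left(4 \cdot 203^{2} - 304065\right) - 553 = \left(4 \cdot 41209 - 304065\right) - 553 = \left(164836 - 304065\right) - 553 = -139229 - 553 = -139782$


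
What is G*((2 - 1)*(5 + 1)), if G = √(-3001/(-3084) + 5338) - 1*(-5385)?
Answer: 32310 + √12694818003/257 ≈ 32748.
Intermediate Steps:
G = 5385 + √12694818003/1542 (G = √(-3001*(-1/3084) + 5338) + 5385 = √(3001/3084 + 5338) + 5385 = √(16465393/3084) + 5385 = √12694818003/1542 + 5385 = 5385 + √12694818003/1542 ≈ 5458.1)
G*((2 - 1)*(5 + 1)) = (5385 + √12694818003/1542)*((2 - 1)*(5 + 1)) = (5385 + √12694818003/1542)*(1*6) = (5385 + √12694818003/1542)*6 = 32310 + √12694818003/257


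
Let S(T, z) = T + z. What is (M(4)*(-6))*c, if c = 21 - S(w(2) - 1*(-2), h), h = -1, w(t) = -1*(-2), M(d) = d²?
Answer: -1728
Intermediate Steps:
w(t) = 2
c = 18 (c = 21 - ((2 - 1*(-2)) - 1) = 21 - ((2 + 2) - 1) = 21 - (4 - 1) = 21 - 1*3 = 21 - 3 = 18)
(M(4)*(-6))*c = (4²*(-6))*18 = (16*(-6))*18 = -96*18 = -1728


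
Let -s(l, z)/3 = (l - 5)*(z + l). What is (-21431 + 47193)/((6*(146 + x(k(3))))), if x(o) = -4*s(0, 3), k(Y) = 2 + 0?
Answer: -12881/102 ≈ -126.28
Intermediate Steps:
s(l, z) = -3*(-5 + l)*(l + z) (s(l, z) = -3*(l - 5)*(z + l) = -3*(-5 + l)*(l + z))
k(Y) = 2
x(o) = -180 (x(o) = -4*(-3*0**2 + 15*0 + 15*3 - 3*0*3) = -4*(-3*0 + 0 + 45 + 0) = -4*(0 + 0 + 45 + 0) = -4*45 = -180)
(-21431 + 47193)/((6*(146 + x(k(3))))) = (-21431 + 47193)/((6*(146 - 180))) = 25762/((6*(-34))) = 25762/(-204) = 25762*(-1/204) = -12881/102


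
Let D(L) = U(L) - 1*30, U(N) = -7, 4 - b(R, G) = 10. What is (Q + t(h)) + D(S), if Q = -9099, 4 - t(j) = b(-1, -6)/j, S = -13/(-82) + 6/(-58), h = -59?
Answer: -538794/59 ≈ -9132.1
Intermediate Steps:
b(R, G) = -6 (b(R, G) = 4 - 1*10 = 4 - 10 = -6)
S = 131/2378 (S = -13*(-1/82) + 6*(-1/58) = 13/82 - 3/29 = 131/2378 ≈ 0.055088)
t(j) = 4 + 6/j (t(j) = 4 - (-6)/j = 4 + 6/j)
D(L) = -37 (D(L) = -7 - 1*30 = -7 - 30 = -37)
(Q + t(h)) + D(S) = (-9099 + (4 + 6/(-59))) - 37 = (-9099 + (4 + 6*(-1/59))) - 37 = (-9099 + (4 - 6/59)) - 37 = (-9099 + 230/59) - 37 = -536611/59 - 37 = -538794/59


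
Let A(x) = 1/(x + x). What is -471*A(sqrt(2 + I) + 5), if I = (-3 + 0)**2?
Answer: -2355/28 + 471*sqrt(11)/28 ≈ -28.317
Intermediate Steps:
I = 9 (I = (-3)**2 = 9)
A(x) = 1/(2*x)
-471*A(sqrt(2 + I) + 5) = -471/(2*(sqrt(2 + 9) + 5)) = -471/(2*(sqrt(11) + 5)) = -471/(2*(5 + sqrt(11)))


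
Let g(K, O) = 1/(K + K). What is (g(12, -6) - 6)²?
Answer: 20449/576 ≈ 35.502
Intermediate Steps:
g(K, O) = 1/(2*K)
(g(12, -6) - 6)² = ((½)/12 - 6)² = ((½)*(1/12) - 6)² = (1/24 - 6)² = (-143/24)² = 20449/576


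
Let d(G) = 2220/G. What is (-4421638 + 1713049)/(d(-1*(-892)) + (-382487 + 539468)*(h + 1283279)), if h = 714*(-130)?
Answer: -201338449/13891372024924 ≈ -1.4494e-5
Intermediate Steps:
h = -92820
(-4421638 + 1713049)/(d(-1*(-892)) + (-382487 + 539468)*(h + 1283279)) = (-4421638 + 1713049)/(2220/((-1*(-892))) + (-382487 + 539468)*(-92820 + 1283279)) = -2708589/(2220/892 + 156981*1190459) = -2708589/(2220*(1/892) + 186879444279) = -2708589/(555/223 + 186879444279) = -2708589/41674116074772/223 = -2708589*223/41674116074772 = -201338449/13891372024924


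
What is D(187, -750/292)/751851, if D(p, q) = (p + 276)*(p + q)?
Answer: 12467201/109770246 ≈ 0.11358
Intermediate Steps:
D(p, q) = (276 + p)*(p + q)
D(187, -750/292)/751851 = (187² + 276*187 + 276*(-750/292) + 187*(-750/292))/751851 = (34969 + 51612 + 276*(-750*1/292) + 187*(-750*1/292))*(1/751851) = (34969 + 51612 + 276*(-375/146) + 187*(-375/146))*(1/751851) = (34969 + 51612 - 51750/73 - 70125/146)*(1/751851) = (12467201/146)*(1/751851) = 12467201/109770246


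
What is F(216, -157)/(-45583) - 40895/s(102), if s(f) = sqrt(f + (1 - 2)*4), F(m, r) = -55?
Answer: 55/45583 - 40895*sqrt(2)/14 ≈ -4131.0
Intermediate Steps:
s(f) = sqrt(-4 + f) (s(f) = sqrt(f - 1*4) = sqrt(f - 4) = sqrt(-4 + f))
F(216, -157)/(-45583) - 40895/s(102) = -55/(-45583) - 40895/sqrt(-4 + 102) = -55*(-1/45583) - 40895*sqrt(2)/14 = 55/45583 - 40895*sqrt(2)/14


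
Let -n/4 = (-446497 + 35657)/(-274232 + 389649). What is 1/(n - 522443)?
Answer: -115417/60297160371 ≈ -1.9141e-6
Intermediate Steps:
n = 1643360/115417 (n = -4*(-446497 + 35657)/(-274232 + 389649) = -(-1643360)/115417 = -4*(-410840/115417) = 1643360/115417 ≈ 14.238)
1/(n - 522443) = 1/(1643360/115417 - 522443) = 1/(-60297160371/115417) = -115417/60297160371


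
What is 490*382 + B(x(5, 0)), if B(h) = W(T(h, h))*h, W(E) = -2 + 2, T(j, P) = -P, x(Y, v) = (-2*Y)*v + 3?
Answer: 187180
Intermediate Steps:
x(Y, v) = 3 - 2*Y*v (x(Y, v) = -2*Y*v + 3 = 3 - 2*Y*v)
W(E) = 0
B(h) = 0 (B(h) = 0*h = 0)
490*382 + B(x(5, 0)) = 490*382 + 0 = 187180 + 0 = 187180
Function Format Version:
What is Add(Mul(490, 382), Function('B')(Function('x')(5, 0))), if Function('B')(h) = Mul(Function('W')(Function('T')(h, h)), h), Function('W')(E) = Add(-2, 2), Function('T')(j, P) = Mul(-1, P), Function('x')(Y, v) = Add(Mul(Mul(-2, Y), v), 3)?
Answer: 187180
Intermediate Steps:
Function('x')(Y, v) = Add(3, Mul(-2, Y, v)) (Function('x')(Y, v) = Add(Mul(-2, Y, v), 3) = Add(3, Mul(-2, Y, v)))
Function('W')(E) = 0
Function('B')(h) = 0 (Function('B')(h) = Mul(0, h) = 0)
Add(Mul(490, 382), Function('B')(Function('x')(5, 0))) = Add(Mul(490, 382), 0) = Add(187180, 0) = 187180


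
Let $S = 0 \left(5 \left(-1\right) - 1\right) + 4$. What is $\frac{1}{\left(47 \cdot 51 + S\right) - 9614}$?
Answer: $- \frac{1}{7213} \approx -0.00013864$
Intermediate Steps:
$S = 4$ ($S = 0 \left(-5 - 1\right) + 4 = 0 \left(-6\right) + 4 = 0 + 4 = 4$)
$\frac{1}{\left(47 \cdot 51 + S\right) - 9614} = \frac{1}{\left(47 \cdot 51 + 4\right) - 9614} = \frac{1}{\left(2397 + 4\right) - 9614} = \frac{1}{2401 - 9614} = \frac{1}{-7213} = - \frac{1}{7213}$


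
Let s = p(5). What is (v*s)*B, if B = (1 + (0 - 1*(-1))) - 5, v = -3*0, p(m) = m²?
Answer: 0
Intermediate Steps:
v = 0
s = 25 (s = 5² = 25)
B = -3 (B = (1 + (0 + 1)) - 5 = (1 + 1) - 5 = 2 - 5 = -3)
(v*s)*B = (0*25)*(-3) = 0*(-3) = 0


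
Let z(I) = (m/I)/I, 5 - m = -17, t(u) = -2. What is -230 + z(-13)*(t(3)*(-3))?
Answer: -38738/169 ≈ -229.22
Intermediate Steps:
m = 22 (m = 5 - 1*(-17) = 5 + 17 = 22)
z(I) = 22/I² (z(I) = (22/I)/I = 22/I²)
-230 + z(-13)*(t(3)*(-3)) = -230 + (22/(-13)²)*(-2*(-3)) = -230 + (22*(1/169))*6 = -230 + (22/169)*6 = -230 + 132/169 = -38738/169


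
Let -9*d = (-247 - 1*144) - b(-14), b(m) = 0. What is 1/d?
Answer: 9/391 ≈ 0.023018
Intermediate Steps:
d = 391/9 (d = -((-247 - 1*144) - 1*0)/9 = -((-247 - 144) + 0)/9 = -(-391 + 0)/9 = -⅑*(-391) = 391/9 ≈ 43.444)
1/d = 1/(391/9) = 9/391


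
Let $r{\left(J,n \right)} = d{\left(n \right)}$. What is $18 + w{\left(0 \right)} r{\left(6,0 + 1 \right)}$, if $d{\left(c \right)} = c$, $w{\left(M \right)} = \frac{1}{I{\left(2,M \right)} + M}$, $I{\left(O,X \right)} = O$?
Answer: $\frac{37}{2} \approx 18.5$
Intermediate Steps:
$w{\left(M \right)} = \frac{1}{2 + M}$
$r{\left(J,n \right)} = n$
$18 + w{\left(0 \right)} r{\left(6,0 + 1 \right)} = 18 + \frac{0 + 1}{2 + 0} = 18 + \frac{1}{2} \cdot 1 = 18 + \frac{1}{2} = \frac{37}{2}$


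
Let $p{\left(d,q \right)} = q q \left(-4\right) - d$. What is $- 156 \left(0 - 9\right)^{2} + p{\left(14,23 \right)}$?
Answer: $-14766$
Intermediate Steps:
$p{\left(d,q \right)} = - d - 4 q^{2}$ ($p{\left(d,q \right)} = q^{2} \left(-4\right) - d = - 4 q^{2} - d = - d - 4 q^{2}$)
$- 156 \left(0 - 9\right)^{2} + p{\left(14,23 \right)} = - 156 \left(0 - 9\right)^{2} - \left(14 + 4 \cdot 23^{2}\right) = - 156 \left(-9\right)^{2} - 2130 = \left(-156\right) 81 - 2130 = -12636 - 2130 = -14766$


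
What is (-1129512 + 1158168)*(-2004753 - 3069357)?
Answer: -145403696160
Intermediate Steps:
(-1129512 + 1158168)*(-2004753 - 3069357) = 28656*(-5074110) = -145403696160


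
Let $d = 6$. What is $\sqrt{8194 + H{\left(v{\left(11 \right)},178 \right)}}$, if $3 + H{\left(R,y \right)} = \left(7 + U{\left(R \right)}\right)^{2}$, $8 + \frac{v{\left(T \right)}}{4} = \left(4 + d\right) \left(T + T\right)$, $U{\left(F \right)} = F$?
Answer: $4 \sqrt{46201} \approx 859.78$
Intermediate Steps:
$v{\left(T \right)} = -32 + 80 T$ ($v{\left(T \right)} = -32 + 4 \left(4 + 6\right) \left(T + T\right) = -32 + 4 \cdot 10 \cdot 2 T = -32 + 4 \cdot 20 T = -32 + 80 T$)
$H{\left(R,y \right)} = -3 + \left(7 + R\right)^{2}$
$\sqrt{8194 + H{\left(v{\left(11 \right)},178 \right)}} = \sqrt{8194 - \left(3 - \left(7 + \left(-32 + 80 \cdot 11\right)\right)^{2}\right)} = \sqrt{8194 - \left(3 - \left(7 + \left(-32 + 880\right)\right)^{2}\right)} = \sqrt{8194 - \left(3 - \left(7 + 848\right)^{2}\right)} = \sqrt{8194 - \left(3 - 855^{2}\right)} = \sqrt{8194 + \left(-3 + 731025\right)} = \sqrt{8194 + 731022} = \sqrt{739216} = 4 \sqrt{46201}$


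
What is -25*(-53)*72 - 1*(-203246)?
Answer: 298646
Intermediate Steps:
-25*(-53)*72 - 1*(-203246) = 1325*72 + 203246 = 95400 + 203246 = 298646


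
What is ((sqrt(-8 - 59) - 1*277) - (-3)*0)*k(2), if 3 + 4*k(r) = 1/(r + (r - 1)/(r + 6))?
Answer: 11911/68 - 43*I*sqrt(67)/68 ≈ 175.16 - 5.176*I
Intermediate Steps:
k(r) = -3/4 + 1/(4*(r + (-1 + r)/(6 + r))) (k(r) = -3/4 + 1/(4*(r + (r - 1)/(r + 6))) = -3/4 + 1/(4*(r + (-1 + r)/(6 + r))))
((sqrt(-8 - 59) - 1*277) - (-3)*0)*k(2) = ((sqrt(-8 - 59) - 1*277) - (-3)*0)*((9 - 20*2 - 3*2**2)/(4*(-1 + 2**2 + 7*2))) = ((sqrt(-67) - 277) - 1*0)*((9 - 40 - 3*4)/(4*(-1 + 4 + 14))) = ((I*sqrt(67) - 277) + 0)*((1/4)*(9 - 40 - 12)/17) = ((-277 + I*sqrt(67)) + 0)*((1/4)*(1/17)*(-43)) = (-277 + I*sqrt(67))*(-43/68) = 11911/68 - 43*I*sqrt(67)/68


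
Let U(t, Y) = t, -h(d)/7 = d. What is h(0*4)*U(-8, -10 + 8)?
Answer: 0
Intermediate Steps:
h(d) = -7*d
h(0*4)*U(-8, -10 + 8) = -0*4*(-8) = -7*0*(-8) = 0*(-8) = 0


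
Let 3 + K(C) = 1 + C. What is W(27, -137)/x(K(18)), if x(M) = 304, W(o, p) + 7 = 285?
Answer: 139/152 ≈ 0.91447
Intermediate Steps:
W(o, p) = 278 (W(o, p) = -7 + 285 = 278)
K(C) = -2 + C (K(C) = -3 + (1 + C) = -2 + C)
W(27, -137)/x(K(18)) = 278/304 = 278*(1/304) = 139/152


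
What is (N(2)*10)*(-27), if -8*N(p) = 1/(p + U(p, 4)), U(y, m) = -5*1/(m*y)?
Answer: 270/11 ≈ 24.545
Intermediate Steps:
U(y, m) = -5/(m*y)
N(p) = -1/(8*(p - 5/(4*p)))
(N(2)*10)*(-27) = (-1*2/(-10 + 8*2²)*10)*(-27) = (-1*2/(-10 + 8*4)*10)*(-27) = (-1*2/(-10 + 32)*10)*(-27) = (-1*2/22*10)*(-27) = (-1*2*1/22*10)*(-27) = -1/11*10*(-27) = -10/11*(-27) = 270/11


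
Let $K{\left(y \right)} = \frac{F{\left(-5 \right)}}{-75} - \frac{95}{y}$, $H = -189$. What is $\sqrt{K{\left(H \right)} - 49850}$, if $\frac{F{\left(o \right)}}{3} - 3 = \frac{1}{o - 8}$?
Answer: $\frac{i \sqrt{835929428061}}{4095} \approx 223.27 i$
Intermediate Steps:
$F{\left(o \right)} = 9 + \frac{3}{-8 + o}$ ($F{\left(o \right)} = 9 + \frac{3}{o - 8} = 9 + \frac{3}{-8 + o}$)
$K{\left(y \right)} = - \frac{38}{325} - \frac{95}{y}$ ($K{\left(y \right)} = \frac{3 \frac{1}{-8 - 5} \left(-23 + 3 \left(-5\right)\right)}{-75} - \frac{95}{y} = \frac{3 \left(-23 - 15\right)}{-13} \left(- \frac{1}{75}\right) - \frac{95}{y} = 3 \left(- \frac{1}{13}\right) \left(-38\right) \left(- \frac{1}{75}\right) - \frac{95}{y} = \frac{114}{13} \left(- \frac{1}{75}\right) - \frac{95}{y} = - \frac{38}{325} - \frac{95}{y}$)
$\sqrt{K{\left(H \right)} - 49850} = \sqrt{\left(- \frac{38}{325} - \frac{95}{-189}\right) - 49850} = \sqrt{\left(- \frac{38}{325} - - \frac{95}{189}\right) - 49850} = \sqrt{\left(- \frac{38}{325} + \frac{95}{189}\right) - 49850} = \sqrt{\frac{23693}{61425} - 49850} = \sqrt{- \frac{3062012557}{61425}} = \frac{i \sqrt{835929428061}}{4095}$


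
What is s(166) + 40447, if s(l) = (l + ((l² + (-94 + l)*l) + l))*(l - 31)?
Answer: 5418847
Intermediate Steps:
s(l) = (-31 + l)*(l² + 2*l + l*(-94 + l)) (s(l) = (l + ((l² + l*(-94 + l)) + l))*(-31 + l) = (l + (l + l² + l*(-94 + l)))*(-31 + l) = (l² + 2*l + l*(-94 + l))*(-31 + l) = (-31 + l)*(l² + 2*l + l*(-94 + l)))
s(166) + 40447 = 2*166*(1426 + 166² - 77*166) + 40447 = 2*166*(1426 + 27556 - 12782) + 40447 = 2*166*16200 + 40447 = 5378400 + 40447 = 5418847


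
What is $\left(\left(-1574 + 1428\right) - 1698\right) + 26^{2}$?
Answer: $-1168$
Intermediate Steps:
$\left(\left(-1574 + 1428\right) - 1698\right) + 26^{2} = \left(-146 - 1698\right) + 676 = -1844 + 676 = -1168$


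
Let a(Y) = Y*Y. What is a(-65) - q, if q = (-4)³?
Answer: 4289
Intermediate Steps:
a(Y) = Y²
q = -64
a(-65) - q = (-65)² - 1*(-64) = 4225 + 64 = 4289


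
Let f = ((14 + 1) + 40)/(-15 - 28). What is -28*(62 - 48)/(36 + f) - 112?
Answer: -184072/1493 ≈ -123.29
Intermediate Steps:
f = -55/43 (f = (15 + 40)/(-43) = 55*(-1/43) = -55/43 ≈ -1.2791)
-28*(62 - 48)/(36 + f) - 112 = -28*(62 - 48)/(36 - 55/43) - 112 = -392/1493/43 - 112 = -392*43/1493 - 112 = -28*602/1493 - 112 = -16856/1493 - 112 = -184072/1493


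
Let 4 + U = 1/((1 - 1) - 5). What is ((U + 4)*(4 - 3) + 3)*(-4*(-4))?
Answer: 224/5 ≈ 44.800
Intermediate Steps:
U = -21/5 (U = -4 + 1/((1 - 1) - 5) = -4 + 1/(0 - 5) = -4 + 1/(-5) = -4 - 1/5 = -21/5 ≈ -4.2000)
((U + 4)*(4 - 3) + 3)*(-4*(-4)) = ((-21/5 + 4)*(4 - 3) + 3)*(-4*(-4)) = (-1/5*1 + 3)*16 = (-1/5 + 3)*16 = (14/5)*16 = 224/5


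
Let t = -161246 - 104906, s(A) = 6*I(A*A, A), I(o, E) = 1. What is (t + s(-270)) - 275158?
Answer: -541304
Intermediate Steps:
s(A) = 6 (s(A) = 6*1 = 6)
t = -266152
(t + s(-270)) - 275158 = (-266152 + 6) - 275158 = -266146 - 275158 = -541304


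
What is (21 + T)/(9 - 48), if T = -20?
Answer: -1/39 ≈ -0.025641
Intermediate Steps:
(21 + T)/(9 - 48) = (21 - 20)/(9 - 48) = 1/(-39) = 1*(-1/39) = -1/39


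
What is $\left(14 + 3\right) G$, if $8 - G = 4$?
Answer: $68$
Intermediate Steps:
$G = 4$ ($G = 8 - 4 = 4$)
$\left(14 + 3\right) G = \left(14 + 3\right) 4 = 17 \cdot 4 = 68$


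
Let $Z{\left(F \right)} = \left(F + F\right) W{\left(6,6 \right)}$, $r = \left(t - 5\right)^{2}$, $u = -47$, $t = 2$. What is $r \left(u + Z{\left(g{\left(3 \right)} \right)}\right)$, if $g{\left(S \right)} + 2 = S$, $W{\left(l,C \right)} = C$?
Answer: $-315$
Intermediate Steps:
$r = 9$ ($r = \left(2 - 5\right)^{2} = \left(-3\right)^{2} = 9$)
$g{\left(S \right)} = -2 + S$
$Z{\left(F \right)} = 12 F$ ($Z{\left(F \right)} = \left(F + F\right) 6 = 2 F 6 = 12 F$)
$r \left(u + Z{\left(g{\left(3 \right)} \right)}\right) = 9 \left(-47 + 12 \left(-2 + 3\right)\right) = 9 \left(-47 + 12 \cdot 1\right) = 9 \left(-47 + 12\right) = 9 \left(-35\right) = -315$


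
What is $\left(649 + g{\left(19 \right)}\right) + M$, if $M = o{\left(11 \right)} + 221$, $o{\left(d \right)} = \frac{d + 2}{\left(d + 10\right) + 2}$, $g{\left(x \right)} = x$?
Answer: $\frac{20460}{23} \approx 889.57$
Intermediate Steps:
$o{\left(d \right)} = \frac{2 + d}{12 + d}$ ($o{\left(d \right)} = \frac{2 + d}{\left(10 + d\right) + 2} = \frac{2 + d}{12 + d}$)
$M = \frac{5096}{23}$ ($M = \frac{2 + 11}{12 + 11} + 221 = \frac{1}{23} \cdot 13 + 221 = \frac{13}{23} + 221 = \frac{5096}{23} \approx 221.57$)
$\left(649 + g{\left(19 \right)}\right) + M = \left(649 + 19\right) + \frac{5096}{23} = 668 + \frac{5096}{23} = \frac{20460}{23}$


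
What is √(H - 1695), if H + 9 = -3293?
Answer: I*√4997 ≈ 70.689*I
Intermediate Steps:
H = -3302 (H = -9 - 3293 = -3302)
√(H - 1695) = √(-3302 - 1695) = √(-4997) = I*√4997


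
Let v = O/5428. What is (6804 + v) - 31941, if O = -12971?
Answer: -136456607/5428 ≈ -25139.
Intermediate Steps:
v = -12971/5428 ≈ -2.3896
(6804 + v) - 31941 = (6804 - 12971/5428) - 31941 = 36919141/5428 - 31941 = -136456607/5428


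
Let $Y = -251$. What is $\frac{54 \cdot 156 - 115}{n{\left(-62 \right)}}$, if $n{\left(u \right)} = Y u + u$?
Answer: $\frac{8309}{15500} \approx 0.53606$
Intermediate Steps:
$n{\left(u \right)} = - 250 u$ ($n{\left(u \right)} = - 251 u + u = - 250 u$)
$\frac{54 \cdot 156 - 115}{n{\left(-62 \right)}} = \frac{54 \cdot 156 - 115}{\left(-250\right) \left(-62\right)} = \frac{8424 - 115}{15500} = 8309 \cdot \frac{1}{15500} = \frac{8309}{15500}$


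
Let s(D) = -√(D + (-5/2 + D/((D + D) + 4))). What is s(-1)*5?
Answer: -10*I ≈ -10.0*I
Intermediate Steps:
s(D) = -√(-5/2 + D + D/(4 + 2*D)) (s(D) = -√(D + (-5*½ + D/(2*D + 4))) = -√(D + (-5/2 + D/(4 + 2*D))) = -√(-5/2 + D + D/(4 + 2*D)))
s(-1)*5 = -√((-5 + (-1)²)/(2 - 1))*5 = -√((-5 + 1)/1)*5 = -√(1*(-4))*5 = -√(-4)*5 = -2*I*5 = -10*I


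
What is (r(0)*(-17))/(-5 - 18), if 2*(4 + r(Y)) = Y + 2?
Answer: -51/23 ≈ -2.2174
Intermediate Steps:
r(Y) = -3 + Y/2 (r(Y) = -4 + (Y + 2)/2 = -4 + (2 + Y)/2 = -4 + (1 + Y/2) = -3 + Y/2)
(r(0)*(-17))/(-5 - 18) = ((-3 + (½)*0)*(-17))/(-5 - 18) = ((-3 + 0)*(-17))/(-23) = -3*(-17)*(-1/23) = 51*(-1/23) = -51/23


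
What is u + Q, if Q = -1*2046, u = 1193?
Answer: -853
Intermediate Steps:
Q = -2046
u + Q = 1193 - 2046 = -853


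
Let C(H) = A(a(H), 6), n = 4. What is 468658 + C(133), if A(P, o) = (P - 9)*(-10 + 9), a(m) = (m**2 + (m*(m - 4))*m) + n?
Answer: -1830907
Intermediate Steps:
a(m) = 4 + m**2 + m**2*(-4 + m) (a(m) = (m**2 + (m*(m - 4))*m) + 4 = (m**2 + (m*(-4 + m))*m) + 4 = (m**2 + m**2*(-4 + m)) + 4 = 4 + m**2 + m**2*(-4 + m))
A(P, o) = 9 - P (A(P, o) = (-9 + P)*(-1) = 9 - P)
C(H) = 5 - H**3 + 3*H**2 (C(H) = 9 - (4 + H**3 - 3*H**2) = 9 + (-4 - H**3 + 3*H**2) = 5 - H**3 + 3*H**2)
468658 + C(133) = 468658 + (5 - 1*133**3 + 3*133**2) = 468658 + (5 - 1*2352637 + 3*17689) = 468658 + (5 - 2352637 + 53067) = 468658 - 2299565 = -1830907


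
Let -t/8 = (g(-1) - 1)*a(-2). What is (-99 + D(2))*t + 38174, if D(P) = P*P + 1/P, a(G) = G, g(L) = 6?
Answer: 30614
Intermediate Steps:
D(P) = 1/P + P**2 (D(P) = P**2 + 1/P = 1/P + P**2)
t = 80 (t = -8*(6 - 1)*(-2) = -40*(-2) = -8*(-10) = 80)
(-99 + D(2))*t + 38174 = (-99 + (1 + 2**3)/2)*80 + 38174 = (-99 + (1 + 8)/2)*80 + 38174 = (-99 + (1/2)*9)*80 + 38174 = (-99 + 9/2)*80 + 38174 = -189/2*80 + 38174 = -7560 + 38174 = 30614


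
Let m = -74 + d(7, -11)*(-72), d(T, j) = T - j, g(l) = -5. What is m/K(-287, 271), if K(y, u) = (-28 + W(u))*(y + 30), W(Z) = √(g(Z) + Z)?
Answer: -2740/9509 - 685*√266/66563 ≈ -0.45599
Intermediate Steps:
W(Z) = √(-5 + Z)
K(y, u) = (-28 + √(-5 + u))*(30 + y) (K(y, u) = (-28 + √(-5 + u))*(y + 30) = (-28 + √(-5 + u))*(30 + y))
m = -1370 (m = -74 + (7 - 1*(-11))*(-72) = -74 + (7 + 11)*(-72) = -74 + 18*(-72) = -74 - 1296 = -1370)
m/K(-287, 271) = -1370/(-840 - 28*(-287) + 30*√(-5 + 271) - 287*√(-5 + 271)) = -1370/(-840 + 8036 + 30*√266 - 287*√266) = -1370/(7196 - 257*√266)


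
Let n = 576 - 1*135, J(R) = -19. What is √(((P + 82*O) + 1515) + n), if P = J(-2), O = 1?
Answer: √2019 ≈ 44.933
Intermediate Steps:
P = -19
n = 441 (n = 576 - 135 = 441)
√(((P + 82*O) + 1515) + n) = √(((-19 + 82*1) + 1515) + 441) = √(((-19 + 82) + 1515) + 441) = √((63 + 1515) + 441) = √(1578 + 441) = √2019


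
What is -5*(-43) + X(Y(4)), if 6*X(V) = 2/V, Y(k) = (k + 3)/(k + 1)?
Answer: 4520/21 ≈ 215.24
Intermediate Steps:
Y(k) = (3 + k)/(1 + k)
X(V) = 1/(3*V) (X(V) = (2/V)/6 = 1/(3*V))
-5*(-43) + X(Y(4)) = -5*(-43) + 1/(3*(((3 + 4)/(1 + 4)))) = 215 + 1/(3*((7/5))) = 215 + 1/(3*(((⅕)*7))) = 215 + 1/(3*(7/5)) = 215 + (⅓)*(5/7) = 215 + 5/21 = 4520/21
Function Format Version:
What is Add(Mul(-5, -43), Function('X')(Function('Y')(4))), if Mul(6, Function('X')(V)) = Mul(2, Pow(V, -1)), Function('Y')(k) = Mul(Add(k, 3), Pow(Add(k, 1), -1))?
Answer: Rational(4520, 21) ≈ 215.24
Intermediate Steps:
Function('Y')(k) = Mul(Pow(Add(1, k), -1), Add(3, k)) (Function('Y')(k) = Mul(Add(3, k), Pow(Add(1, k), -1)) = Mul(Pow(Add(1, k), -1), Add(3, k)))
Function('X')(V) = Mul(Rational(1, 3), Pow(V, -1)) (Function('X')(V) = Mul(Rational(1, 6), Mul(2, Pow(V, -1))) = Mul(Rational(1, 3), Pow(V, -1)))
Add(Mul(-5, -43), Function('X')(Function('Y')(4))) = Add(Mul(-5, -43), Mul(Rational(1, 3), Pow(Mul(Pow(Add(1, 4), -1), Add(3, 4)), -1))) = Add(215, Mul(Rational(1, 3), Pow(Mul(Pow(5, -1), 7), -1))) = Add(215, Mul(Rational(1, 3), Pow(Mul(Rational(1, 5), 7), -1))) = Add(215, Mul(Rational(1, 3), Pow(Rational(7, 5), -1))) = Add(215, Mul(Rational(1, 3), Rational(5, 7))) = Add(215, Rational(5, 21)) = Rational(4520, 21)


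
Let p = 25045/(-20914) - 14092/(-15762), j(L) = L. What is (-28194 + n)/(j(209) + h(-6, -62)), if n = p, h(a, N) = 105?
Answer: -4647076278997/51754495476 ≈ -89.791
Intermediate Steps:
p = -50019601/164823234 (p = 25045*(-1/20914) - 14092*(-1/15762) = -25045/20914 + 7046/7881 = -50019601/164823234 ≈ -0.30347)
n = -50019601/164823234 ≈ -0.30347
(-28194 + n)/(j(209) + h(-6, -62)) = (-28194 - 50019601/164823234)/(209 + 105) = -4647076278997/164823234/314 = -4647076278997/164823234*1/314 = -4647076278997/51754495476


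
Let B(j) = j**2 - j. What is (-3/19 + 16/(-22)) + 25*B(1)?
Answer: -185/209 ≈ -0.88517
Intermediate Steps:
(-3/19 + 16/(-22)) + 25*B(1) = (-3/19 + 16/(-22)) + 25*(1*(-1 + 1)) = (-3*1/19 + 16*(-1/22)) + 25*(1*0) = (-3/19 - 8/11) + 25*0 = -185/209 + 0 = -185/209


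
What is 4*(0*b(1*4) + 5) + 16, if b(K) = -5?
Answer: 36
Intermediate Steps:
4*(0*b(1*4) + 5) + 16 = 4*(0*(-5) + 5) + 16 = 4*(0 + 5) + 16 = 4*5 + 16 = 20 + 16 = 36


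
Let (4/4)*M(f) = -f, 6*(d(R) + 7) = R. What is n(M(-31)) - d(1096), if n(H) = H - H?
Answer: -527/3 ≈ -175.67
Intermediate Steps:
d(R) = -7 + R/6
M(f) = -f
n(H) = 0
n(M(-31)) - d(1096) = 0 - (-7 + (1/6)*1096) = 0 - (-7 + 548/3) = 0 - 1*527/3 = 0 - 527/3 = -527/3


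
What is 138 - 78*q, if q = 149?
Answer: -11484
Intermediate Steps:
138 - 78*q = 138 - 78*149 = 138 - 11622 = -11484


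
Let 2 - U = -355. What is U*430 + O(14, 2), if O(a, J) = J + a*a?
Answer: 153708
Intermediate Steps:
O(a, J) = J + a**2
U = 357 (U = 2 - 1*(-355) = 2 + 355 = 357)
U*430 + O(14, 2) = 357*430 + (2 + 14**2) = 153510 + (2 + 196) = 153510 + 198 = 153708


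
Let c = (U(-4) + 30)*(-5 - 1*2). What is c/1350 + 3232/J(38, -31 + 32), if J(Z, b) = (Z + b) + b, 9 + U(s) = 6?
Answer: 4033/50 ≈ 80.660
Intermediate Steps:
U(s) = -3 (U(s) = -9 + 6 = -3)
J(Z, b) = Z + 2*b
c = -189 (c = (-3 + 30)*(-5 - 1*2) = 27*(-5 - 2) = 27*(-7) = -189)
c/1350 + 3232/J(38, -31 + 32) = -189/1350 + 3232/(38 + 2*(-31 + 32)) = -189*1/1350 + 3232/(38 + 2*1) = -7/50 + 3232/(38 + 2) = -7/50 + 3232/40 = -7/50 + 3232*(1/40) = -7/50 + 404/5 = 4033/50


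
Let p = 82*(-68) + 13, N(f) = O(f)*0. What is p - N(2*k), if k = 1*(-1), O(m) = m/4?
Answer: -5563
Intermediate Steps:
O(m) = m/4 (O(m) = m*(1/4) = m/4)
k = -1
N(f) = 0 (N(f) = (f/4)*0 = 0)
p = -5563 (p = -5576 + 13 = -5563)
p - N(2*k) = -5563 - 1*0 = -5563 + 0 = -5563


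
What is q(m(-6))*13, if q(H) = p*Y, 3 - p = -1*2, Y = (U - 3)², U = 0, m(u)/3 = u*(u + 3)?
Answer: 585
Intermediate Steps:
m(u) = 3*u*(3 + u) (m(u) = 3*(u*(u + 3)) = 3*(u*(3 + u)) = 3*u*(3 + u))
Y = 9 (Y = (0 - 3)² = (-3)² = 9)
p = 5 (p = 3 - (-1)*2 = 3 - 1*(-2) = 3 + 2 = 5)
q(H) = 45 (q(H) = 5*9 = 45)
q(m(-6))*13 = 45*13 = 585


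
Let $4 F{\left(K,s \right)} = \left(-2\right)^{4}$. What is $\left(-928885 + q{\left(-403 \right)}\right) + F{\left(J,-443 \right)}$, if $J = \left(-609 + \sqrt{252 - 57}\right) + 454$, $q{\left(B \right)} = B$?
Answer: $-929284$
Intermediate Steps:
$J = -155 + \sqrt{195}$ ($J = \left(-609 + \sqrt{195}\right) + 454 = -155 + \sqrt{195} \approx -141.04$)
$F{\left(K,s \right)} = 4$ ($F{\left(K,s \right)} = \frac{\left(-2\right)^{4}}{4} = \frac{1}{4} \cdot 16 = 4$)
$\left(-928885 + q{\left(-403 \right)}\right) + F{\left(J,-443 \right)} = \left(-928885 - 403\right) + 4 = -929288 + 4 = -929284$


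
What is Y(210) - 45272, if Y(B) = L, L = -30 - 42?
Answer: -45344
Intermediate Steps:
L = -72
Y(B) = -72
Y(210) - 45272 = -72 - 45272 = -45344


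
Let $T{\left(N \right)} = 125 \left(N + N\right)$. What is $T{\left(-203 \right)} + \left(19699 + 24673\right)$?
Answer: $-6378$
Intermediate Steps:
$T{\left(N \right)} = 250 N$ ($T{\left(N \right)} = 125 \cdot 2 N = 250 N$)
$T{\left(-203 \right)} + \left(19699 + 24673\right) = 250 \left(-203\right) + \left(19699 + 24673\right) = -50750 + 44372 = -6378$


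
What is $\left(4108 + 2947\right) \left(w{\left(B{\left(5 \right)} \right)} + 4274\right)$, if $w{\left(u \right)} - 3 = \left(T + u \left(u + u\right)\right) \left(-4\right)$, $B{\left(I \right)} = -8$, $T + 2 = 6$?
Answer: $26449195$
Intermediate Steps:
$T = 4$ ($T = -2 + 6 = 4$)
$w{\left(u \right)} = -13 - 8 u^{2}$ ($w{\left(u \right)} = 3 + \left(4 + u \left(u + u\right)\right) \left(-4\right) = 3 + \left(4 + u 2 u\right) \left(-4\right) = 3 + \left(4 + 2 u^{2}\right) \left(-4\right) = 3 - \left(16 + 8 u^{2}\right) = -13 - 8 u^{2}$)
$\left(4108 + 2947\right) \left(w{\left(B{\left(5 \right)} \right)} + 4274\right) = \left(4108 + 2947\right) \left(\left(-13 - 8 \left(-8\right)^{2}\right) + 4274\right) = 7055 \left(\left(-13 - 512\right) + 4274\right) = 7055 \left(-525 + 4274\right) = 7055 \cdot 3749 = 26449195$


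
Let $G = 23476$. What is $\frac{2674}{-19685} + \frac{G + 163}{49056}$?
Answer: $\frac{47736853}{137952480} \approx 0.34604$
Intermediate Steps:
$\frac{2674}{-19685} + \frac{G + 163}{49056} = \frac{2674}{-19685} + \frac{23476 + 163}{49056} = 2674 \left(- \frac{1}{19685}\right) + 23639 \cdot \frac{1}{49056} = - \frac{2674}{19685} + \frac{3377}{7008} = \frac{47736853}{137952480}$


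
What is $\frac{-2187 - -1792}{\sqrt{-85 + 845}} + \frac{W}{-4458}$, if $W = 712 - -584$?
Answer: $- \frac{216}{743} - \frac{79 \sqrt{190}}{76} \approx -14.619$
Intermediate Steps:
$W = 1296$ ($W = 712 + 584 = 1296$)
$\frac{-2187 - -1792}{\sqrt{-85 + 845}} + \frac{W}{-4458} = \frac{-2187 - -1792}{\sqrt{-85 + 845}} + \frac{1296}{-4458} = \frac{-2187 + 1792}{\sqrt{760}} + 1296 \left(- \frac{1}{4458}\right) = - \frac{395}{2 \sqrt{190}} - \frac{216}{743} = - 395 \frac{\sqrt{190}}{380} - \frac{216}{743} = - \frac{79 \sqrt{190}}{76} - \frac{216}{743} = - \frac{216}{743} - \frac{79 \sqrt{190}}{76}$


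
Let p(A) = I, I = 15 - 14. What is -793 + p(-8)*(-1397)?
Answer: -2190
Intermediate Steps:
I = 1
p(A) = 1
-793 + p(-8)*(-1397) = -793 + 1*(-1397) = -793 - 1397 = -2190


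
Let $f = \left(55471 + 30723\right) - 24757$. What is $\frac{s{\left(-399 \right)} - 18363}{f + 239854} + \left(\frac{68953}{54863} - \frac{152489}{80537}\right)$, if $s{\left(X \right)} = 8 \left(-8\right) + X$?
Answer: $- \frac{930634824233592}{1331254714647421} \approx -0.69907$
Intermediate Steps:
$s{\left(X \right)} = -64 + X$
$f = 61437$ ($f = 86194 - 24757 = 61437$)
$\frac{s{\left(-399 \right)} - 18363}{f + 239854} + \left(\frac{68953}{54863} - \frac{152489}{80537}\right) = \frac{\left(-64 - 399\right) - 18363}{61437 + 239854} + \left(\frac{68953}{54863} - \frac{152489}{80537}\right) = \frac{-463 - 18363}{301291} + \left(68953 \cdot \frac{1}{54863} - \frac{152489}{80537}\right) = \left(-18826\right) \frac{1}{301291} + \left(\frac{68953}{54863} - \frac{152489}{80537}\right) = - \frac{18826}{301291} - \frac{2812736246}{4418501431} = - \frac{930634824233592}{1331254714647421}$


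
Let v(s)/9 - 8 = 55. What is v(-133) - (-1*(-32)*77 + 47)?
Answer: -1944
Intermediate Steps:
v(s) = 567 (v(s) = 72 + 9*55 = 72 + 495 = 567)
v(-133) - (-1*(-32)*77 + 47) = 567 - (-1*(-32)*77 + 47) = 567 - (32*77 + 47) = 567 - (2464 + 47) = 567 - 1*2511 = 567 - 2511 = -1944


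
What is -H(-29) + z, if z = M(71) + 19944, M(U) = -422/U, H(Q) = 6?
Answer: 1415176/71 ≈ 19932.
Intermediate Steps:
z = 1415602/71 (z = -422/71 + 19944 = 1415602/71 ≈ 19938.)
-H(-29) + z = -1*6 + 1415602/71 = -6 + 1415602/71 = 1415176/71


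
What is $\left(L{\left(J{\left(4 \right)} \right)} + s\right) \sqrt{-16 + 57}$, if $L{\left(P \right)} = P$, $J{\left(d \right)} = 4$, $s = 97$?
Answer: $101 \sqrt{41} \approx 646.72$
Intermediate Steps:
$\left(L{\left(J{\left(4 \right)} \right)} + s\right) \sqrt{-16 + 57} = \left(4 + 97\right) \sqrt{-16 + 57} = 101 \sqrt{41}$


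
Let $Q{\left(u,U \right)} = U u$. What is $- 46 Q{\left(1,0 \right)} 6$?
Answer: $0$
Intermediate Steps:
$- 46 Q{\left(1,0 \right)} 6 = - 46 \cdot 0 \cdot 1 \cdot 6 = \left(-46\right) 0 \cdot 6 = 0 \cdot 6 = 0$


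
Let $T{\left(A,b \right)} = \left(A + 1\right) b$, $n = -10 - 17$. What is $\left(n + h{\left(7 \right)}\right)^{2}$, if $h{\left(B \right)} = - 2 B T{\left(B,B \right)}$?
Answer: $657721$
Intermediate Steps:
$n = -27$ ($n = -10 - 17 = -27$)
$T{\left(A,b \right)} = b \left(1 + A\right)$ ($T{\left(A,b \right)} = \left(1 + A\right) b = b \left(1 + A\right)$)
$h{\left(B \right)} = - 2 B^{2} \left(1 + B\right)$ ($h{\left(B \right)} = - 2 B B \left(1 + B\right) = - 2 B^{2} \left(1 + B\right)$)
$\left(n + h{\left(7 \right)}\right)^{2} = \left(-27 + 2 \cdot 7^{2} \left(-1 - 7\right)\right)^{2} = \left(-27 + 2 \cdot 49 \left(-1 - 7\right)\right)^{2} = \left(-27 + 2 \cdot 49 \left(-8\right)\right)^{2} = \left(-27 - 784\right)^{2} = \left(-811\right)^{2} = 657721$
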